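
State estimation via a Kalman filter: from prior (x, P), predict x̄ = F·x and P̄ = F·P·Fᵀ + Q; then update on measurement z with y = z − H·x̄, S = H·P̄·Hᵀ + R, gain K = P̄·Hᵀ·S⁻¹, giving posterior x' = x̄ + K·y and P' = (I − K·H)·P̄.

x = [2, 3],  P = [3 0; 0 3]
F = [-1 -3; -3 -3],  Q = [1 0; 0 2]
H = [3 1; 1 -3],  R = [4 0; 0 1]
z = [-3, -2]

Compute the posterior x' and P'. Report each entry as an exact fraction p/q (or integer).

x̄ = F·x = [-11, -15]
P̄ = F·P·Fᵀ + Q = [31 36; 36 56]
y = z − H·x̄ = [45, -36]
S = H·P̄·Hᵀ + R = [555 -363; -363 320]
K = P̄·Hᵀ·S⁻¹ = [4443/15277 1364/15277; 4564/45831 -4576/15277]
x' = x̄ + K·y = [-17216/15277, 4041/15277]
P' = (I − K·H)·P̄ = [5468/15277 1368/15277; 1368/15277 5944/45831]

x' = [-17216/15277, 4041/15277]
P' = [5468/15277 1368/15277; 1368/15277 5944/45831]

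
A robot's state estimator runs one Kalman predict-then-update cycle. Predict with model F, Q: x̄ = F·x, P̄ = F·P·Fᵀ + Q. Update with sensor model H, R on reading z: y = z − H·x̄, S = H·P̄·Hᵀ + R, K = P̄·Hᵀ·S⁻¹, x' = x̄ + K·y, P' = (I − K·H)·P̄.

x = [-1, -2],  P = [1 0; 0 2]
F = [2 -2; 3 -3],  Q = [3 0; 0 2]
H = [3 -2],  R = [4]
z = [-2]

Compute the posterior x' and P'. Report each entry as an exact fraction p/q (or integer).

x' = [20/13, 125/39]
P' = [168/13 246/13; 246/13 1115/39]

x̄ = F·x = [2, 3]
P̄ = F·P·Fᵀ + Q = [15 18; 18 29]
y = z − H·x̄ = [-2]
S = H·P̄·Hᵀ + R = [39]
K = P̄·Hᵀ·S⁻¹ = [3/13; -4/39]
x' = x̄ + K·y = [20/13, 125/39]
P' = (I − K·H)·P̄ = [168/13 246/13; 246/13 1115/39]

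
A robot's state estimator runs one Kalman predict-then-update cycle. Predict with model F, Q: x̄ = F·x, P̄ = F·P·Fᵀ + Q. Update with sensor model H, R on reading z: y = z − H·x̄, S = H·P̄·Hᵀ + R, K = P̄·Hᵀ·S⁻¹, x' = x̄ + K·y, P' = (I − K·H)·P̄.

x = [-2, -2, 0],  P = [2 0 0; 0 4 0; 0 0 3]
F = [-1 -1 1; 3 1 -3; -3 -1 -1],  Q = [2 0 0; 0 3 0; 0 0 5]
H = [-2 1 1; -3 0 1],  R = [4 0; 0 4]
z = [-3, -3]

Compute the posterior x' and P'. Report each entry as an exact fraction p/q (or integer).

x̄ = F·x = [4, -8, 8]
P̄ = F·P·Fᵀ + Q = [11 -19 7; -19 52 -13; 7 -13 30]
y = z − H·x̄ = [5, 1]
S = H·P̄·Hᵀ + R = [152 105; 105 91]
K = P̄·Hᵀ·S⁻¹ = [-52/401 -382/2807; 341/401 -1397/2807; -96/401 1053/2807]
x' = x̄ + K·y = [9026/2807, -11918/2807, 20149/2807]
P' = (I − K·H)·P̄ = [8569/2807 -8497/2807 24179/2807; -8497/2807 23633/2807 -31079/2807; 24179/2807 -31079/2807 76749/2807]

x' = [9026/2807, -11918/2807, 20149/2807]
P' = [8569/2807 -8497/2807 24179/2807; -8497/2807 23633/2807 -31079/2807; 24179/2807 -31079/2807 76749/2807]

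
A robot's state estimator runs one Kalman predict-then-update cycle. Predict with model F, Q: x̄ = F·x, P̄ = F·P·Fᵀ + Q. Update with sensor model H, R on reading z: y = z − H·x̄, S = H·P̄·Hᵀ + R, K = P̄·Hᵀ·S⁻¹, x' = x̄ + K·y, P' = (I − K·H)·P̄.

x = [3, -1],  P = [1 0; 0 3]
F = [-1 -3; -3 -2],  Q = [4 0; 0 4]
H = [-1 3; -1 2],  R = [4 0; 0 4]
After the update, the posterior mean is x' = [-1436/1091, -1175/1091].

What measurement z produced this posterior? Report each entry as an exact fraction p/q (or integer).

x̄ = F·x = [0, -7]
P̄ = F·P·Fᵀ + Q = [32 21; 21 25]
S = H·P̄·Hᵀ + R = [135 77; 77 52]
K = P̄·Hᵀ·S⁻¹ = [842/1091 -1037/1091; 575/1091 -243/1091]
x' − x̄ = [-1436/1091, 6462/1091] = K·y
y = (KᵀK)⁻¹·Kᵀ·(x' − x̄) = [18, 16]
z = y + H·x̄ = [18, 16] + [-21, -14] = [-3, 2]

z = [-3, 2]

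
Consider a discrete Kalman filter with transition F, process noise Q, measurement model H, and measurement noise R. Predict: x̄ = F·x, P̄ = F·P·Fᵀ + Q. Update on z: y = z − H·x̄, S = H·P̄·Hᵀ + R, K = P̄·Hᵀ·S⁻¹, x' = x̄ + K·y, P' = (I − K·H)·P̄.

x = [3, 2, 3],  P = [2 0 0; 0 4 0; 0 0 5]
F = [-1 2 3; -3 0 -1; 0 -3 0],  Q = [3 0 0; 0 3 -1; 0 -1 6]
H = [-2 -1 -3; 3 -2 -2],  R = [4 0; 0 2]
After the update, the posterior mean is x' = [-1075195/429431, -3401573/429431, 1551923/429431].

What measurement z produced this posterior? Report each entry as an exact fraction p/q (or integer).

z = [2, 1]

x̄ = F·x = [10, -12, -6]
P̄ = F·P·Fᵀ + Q = [66 -9 -24; -9 26 -1; -24 -1 42]
S = H·P̄·Hᵀ + R = [342 11; 11 1256]
K = P̄·Hᵀ·S⁻¹ = [-66960/429431 90849/429431; -5433/429431 -26279/429431; -95018/429431 -51821/429431]
x' − x̄ = [-5369505/429431, 1751599/429431, 4128509/429431] = K·y
y = (KᵀK)⁻¹·Kᵀ·(x' − x̄) = [-8, -65]
z = y + H·x̄ = [-8, -65] + [10, 66] = [2, 1]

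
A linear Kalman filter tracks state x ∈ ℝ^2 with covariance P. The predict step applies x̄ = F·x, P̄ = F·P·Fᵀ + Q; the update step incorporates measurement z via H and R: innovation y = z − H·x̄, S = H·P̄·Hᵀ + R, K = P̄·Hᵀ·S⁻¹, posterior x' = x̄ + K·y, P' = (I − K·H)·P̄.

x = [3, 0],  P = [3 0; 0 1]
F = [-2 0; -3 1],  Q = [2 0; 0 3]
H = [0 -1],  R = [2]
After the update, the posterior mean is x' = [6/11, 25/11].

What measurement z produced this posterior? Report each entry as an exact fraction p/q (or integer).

z = [-3]

x̄ = F·x = [-6, -9]
P̄ = F·P·Fᵀ + Q = [14 18; 18 31]
S = H·P̄·Hᵀ + R = [33]
K = P̄·Hᵀ·S⁻¹ = [-6/11; -31/33]
x' − x̄ = [72/11, 124/11] = K·y
y = (KᵀK)⁻¹·Kᵀ·(x' − x̄) = [-12]
z = y + H·x̄ = [-12] + [9] = [-3]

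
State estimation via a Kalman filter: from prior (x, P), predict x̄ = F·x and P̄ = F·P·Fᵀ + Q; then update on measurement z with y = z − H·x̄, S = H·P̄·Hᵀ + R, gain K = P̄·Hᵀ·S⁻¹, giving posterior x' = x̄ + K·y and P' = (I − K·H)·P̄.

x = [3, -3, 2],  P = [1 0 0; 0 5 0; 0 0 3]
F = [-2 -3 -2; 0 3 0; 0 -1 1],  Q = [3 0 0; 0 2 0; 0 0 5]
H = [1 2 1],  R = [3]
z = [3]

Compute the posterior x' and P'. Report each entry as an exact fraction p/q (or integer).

x̄ = F·x = [-1, -9, 5]
P̄ = F·P·Fᵀ + Q = [64 -45 9; -45 47 -15; 9 -15 13]
y = z − H·x̄ = [17]
S = H·P̄·Hᵀ + R = [46]
K = P̄·Hᵀ·S⁻¹ = [-17/46; 17/23; -4/23]
x' = x̄ + K·y = [-335/46, 82/23, 47/23]
P' = (I − K·H)·P̄ = [2655/46 -746/23 139/23; -746/23 503/23 -209/23; 139/23 -209/23 267/23]

x' = [-335/46, 82/23, 47/23]
P' = [2655/46 -746/23 139/23; -746/23 503/23 -209/23; 139/23 -209/23 267/23]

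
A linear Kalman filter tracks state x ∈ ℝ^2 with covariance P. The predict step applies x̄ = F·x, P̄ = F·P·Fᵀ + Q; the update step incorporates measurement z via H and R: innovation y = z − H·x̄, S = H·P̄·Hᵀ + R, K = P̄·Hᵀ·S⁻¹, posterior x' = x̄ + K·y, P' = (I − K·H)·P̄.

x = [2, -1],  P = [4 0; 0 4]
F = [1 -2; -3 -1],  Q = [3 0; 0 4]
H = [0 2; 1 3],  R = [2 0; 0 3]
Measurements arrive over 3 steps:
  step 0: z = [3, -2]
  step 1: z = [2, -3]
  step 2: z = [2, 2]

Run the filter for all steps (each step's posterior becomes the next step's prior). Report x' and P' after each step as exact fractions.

step 0: x̄ = F·x = [4, -5]
step 0: P̄ = F·P·Fᵀ + Q = [23 -4; -4 44]
step 0: y = z − H·x̄ = [13, 9]
step 0: S = H·P̄·Hᵀ + R = [178 256; 256 398]
step 0: K = P̄·Hᵀ·S⁻¹ = [-1500/1327 2003/2654; 564/1327 64/1327]
step 0: x' = x̄ + K·y = [-10357/2654, 1273/1327]
step 0: P' = (I − K·H)·P̄ = [15009/2654 -1500/1327; -1500/1327 564/1327]
step 1: x̄ = F·x = [-15449/2654, 28525/2654]
step 1: P̄ = F·P·Fᵀ + Q = [39483/2654 -57771/2654; -57771/2654 128825/2654]
step 1: y = z − H·x̄ = [-25871/1327, -39044/1327]
step 1: S = H·P̄·Hᵀ + R = [260304/1327 328704/1327; 328704/1327 430122/1327]
step 1: K = P̄·Hᵀ·S⁻¹ = [-119457/163952 8223/20494; 174241/491856 3424/30741]
step 1: x' = x̄ + K·y = [-560999/163952, 277559/491856]
step 1: P' = (I − K·H)·P̄ = [555723/163952 -119457/163952; -119457/163952 174241/491856]
step 2: x̄ = F·x = [-2238115/491856, 596429/61482]
step 2: P̄ = F·P·Fᵀ + Q = [5273185/491856 -402805/30741; -402805/30741 1874495/61482]
step 2: y = z − H·x̄ = [-534947/30741, -11092469/491856]
step 2: S = H·P̄·Hᵀ + R = [3810472/30741 4817875/30741; 4817875/30741 103043113/491856]
step 2: K = P̄·Hᵀ·S⁻¹ = [-165536035/230443432 11548735/28805429; 242622035/691330296 9635750/86416287]
step 2: x' = x̄ + K·y = [-62895795/57610858, 186498973/172832574]
step 2: P' = (I − K·H)·P̄ = [773777745/230443432 -165536035/230443432; -165536035/230443432 242622035/691330296]

step 0: x' = [-10357/2654, 1273/1327], P' = [15009/2654 -1500/1327; -1500/1327 564/1327]
step 1: x' = [-560999/163952, 277559/491856], P' = [555723/163952 -119457/163952; -119457/163952 174241/491856]
step 2: x' = [-62895795/57610858, 186498973/172832574], P' = [773777745/230443432 -165536035/230443432; -165536035/230443432 242622035/691330296]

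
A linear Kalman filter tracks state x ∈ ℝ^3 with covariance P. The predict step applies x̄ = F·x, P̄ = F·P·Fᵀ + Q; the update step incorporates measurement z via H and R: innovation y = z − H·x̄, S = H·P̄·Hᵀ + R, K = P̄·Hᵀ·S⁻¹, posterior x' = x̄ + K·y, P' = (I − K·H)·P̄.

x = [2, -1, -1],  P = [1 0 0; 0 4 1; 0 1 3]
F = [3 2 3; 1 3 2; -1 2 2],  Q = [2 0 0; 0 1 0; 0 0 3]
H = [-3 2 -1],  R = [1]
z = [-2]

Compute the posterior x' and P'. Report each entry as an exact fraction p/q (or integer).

x̄ = F·x = [1, -3, -6]
P̄ = F·P·Fᵀ + Q = [66 58 41; 58 62 45; 41 45 40]
y = z − H·x̄ = [1]
S = H·P̄·Hᵀ + R = [253]
K = P̄·Hᵀ·S⁻¹ = [-123/253; -95/253; -73/253]
x' = x̄ + K·y = [130/253, -854/253, -1591/253]
P' = (I − K·H)·P̄ = [1569/253 2989/253 1394/253; 2989/253 6661/253 4450/253; 1394/253 4450/253 4791/253]

x' = [130/253, -854/253, -1591/253]
P' = [1569/253 2989/253 1394/253; 2989/253 6661/253 4450/253; 1394/253 4450/253 4791/253]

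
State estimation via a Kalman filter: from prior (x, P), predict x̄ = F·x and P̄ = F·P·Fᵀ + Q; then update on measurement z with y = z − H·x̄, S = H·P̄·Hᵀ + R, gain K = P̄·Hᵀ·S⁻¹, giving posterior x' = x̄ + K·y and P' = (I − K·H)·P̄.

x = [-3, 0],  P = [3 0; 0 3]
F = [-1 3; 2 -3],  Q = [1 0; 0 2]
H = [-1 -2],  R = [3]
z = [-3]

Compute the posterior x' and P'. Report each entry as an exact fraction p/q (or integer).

x' = [-37/11, 32/11]
P' = [821/66 -463/66; -463/66 305/66]

x̄ = F·x = [3, -6]
P̄ = F·P·Fᵀ + Q = [31 -33; -33 41]
y = z − H·x̄ = [-12]
S = H·P̄·Hᵀ + R = [66]
K = P̄·Hᵀ·S⁻¹ = [35/66; -49/66]
x' = x̄ + K·y = [-37/11, 32/11]
P' = (I − K·H)·P̄ = [821/66 -463/66; -463/66 305/66]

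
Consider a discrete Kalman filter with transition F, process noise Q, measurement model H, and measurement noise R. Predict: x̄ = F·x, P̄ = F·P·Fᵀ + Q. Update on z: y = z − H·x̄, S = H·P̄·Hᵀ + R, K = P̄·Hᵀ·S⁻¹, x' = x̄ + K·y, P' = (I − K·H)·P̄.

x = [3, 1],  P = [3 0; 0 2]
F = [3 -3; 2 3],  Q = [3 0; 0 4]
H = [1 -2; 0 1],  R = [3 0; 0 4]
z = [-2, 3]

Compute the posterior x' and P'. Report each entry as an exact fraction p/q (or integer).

x̄ = F·x = [6, 9]
P̄ = F·P·Fᵀ + Q = [48 0; 0 34]
y = z − H·x̄ = [10, -6]
S = H·P̄·Hᵀ + R = [187 -68; -68 38]
K = P̄·Hᵀ·S⁻¹ = [912/1241 96/73; -8/73 51/73]
x' = x̄ + K·y = [6774/1241, 271/73]
P' = (I − K·H)·P̄ = [15792/1241 384/73; 384/73 204/73]

x' = [6774/1241, 271/73]
P' = [15792/1241 384/73; 384/73 204/73]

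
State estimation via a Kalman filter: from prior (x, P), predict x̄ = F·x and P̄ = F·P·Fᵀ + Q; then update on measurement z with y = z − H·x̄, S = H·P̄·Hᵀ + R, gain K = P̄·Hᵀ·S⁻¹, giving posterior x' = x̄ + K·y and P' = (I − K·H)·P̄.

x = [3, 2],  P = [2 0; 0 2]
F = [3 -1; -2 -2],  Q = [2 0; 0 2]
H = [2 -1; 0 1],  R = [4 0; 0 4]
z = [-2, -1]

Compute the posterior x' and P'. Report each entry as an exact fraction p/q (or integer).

x̄ = F·x = [7, -10]
P̄ = F·P·Fᵀ + Q = [22 -8; -8 18]
y = z − H·x̄ = [-26, 9]
S = H·P̄·Hᵀ + R = [142 -34; -34 22]
K = P̄·Hᵀ·S⁻¹ = [109/246 79/246; -17/246 175/246]
x' = x̄ + K·y = [-401/246, -443/246]
P' = (I − K·H)·P̄ = [188/123 158/123; 158/123 350/123]

x' = [-401/246, -443/246]
P' = [188/123 158/123; 158/123 350/123]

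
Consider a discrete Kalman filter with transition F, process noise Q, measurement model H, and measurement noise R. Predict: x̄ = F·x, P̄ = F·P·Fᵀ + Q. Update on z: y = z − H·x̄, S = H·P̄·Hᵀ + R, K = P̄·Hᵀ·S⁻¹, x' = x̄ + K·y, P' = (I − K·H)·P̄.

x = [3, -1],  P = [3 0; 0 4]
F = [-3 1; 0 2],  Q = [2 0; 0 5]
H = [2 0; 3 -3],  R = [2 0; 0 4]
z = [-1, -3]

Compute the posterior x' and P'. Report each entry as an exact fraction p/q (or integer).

x̄ = F·x = [-10, -2]
P̄ = F·P·Fᵀ + Q = [33 8; 8 21]
y = z − H·x̄ = [19, 21]
S = H·P̄·Hᵀ + R = [134 150; 150 346]
K = P̄·Hᵀ·S⁻¹ = [5793/11932 75/11932; 5693/11932 -3813/11932]
x' = x̄ + K·y = [-3839/5966, 2115/5966]
P' = (I − K·H)·P̄ = [5793/11932 5693/11932; 5693/11932 10777/11932]

x' = [-3839/5966, 2115/5966]
P' = [5793/11932 5693/11932; 5693/11932 10777/11932]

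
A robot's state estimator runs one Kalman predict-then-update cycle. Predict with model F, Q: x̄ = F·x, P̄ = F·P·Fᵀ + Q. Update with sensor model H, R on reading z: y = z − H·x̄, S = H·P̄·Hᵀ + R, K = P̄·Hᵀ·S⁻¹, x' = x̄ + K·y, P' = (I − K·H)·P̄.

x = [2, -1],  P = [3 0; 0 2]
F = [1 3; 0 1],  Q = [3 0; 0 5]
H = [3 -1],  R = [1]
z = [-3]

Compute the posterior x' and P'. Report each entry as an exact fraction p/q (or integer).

x̄ = F·x = [-1, -1]
P̄ = F·P·Fᵀ + Q = [24 6; 6 7]
y = z − H·x̄ = [-1]
S = H·P̄·Hᵀ + R = [188]
K = P̄·Hᵀ·S⁻¹ = [33/94; 11/188]
x' = x̄ + K·y = [-127/94, -199/188]
P' = (I − K·H)·P̄ = [39/47 201/94; 201/94 1195/188]

x' = [-127/94, -199/188]
P' = [39/47 201/94; 201/94 1195/188]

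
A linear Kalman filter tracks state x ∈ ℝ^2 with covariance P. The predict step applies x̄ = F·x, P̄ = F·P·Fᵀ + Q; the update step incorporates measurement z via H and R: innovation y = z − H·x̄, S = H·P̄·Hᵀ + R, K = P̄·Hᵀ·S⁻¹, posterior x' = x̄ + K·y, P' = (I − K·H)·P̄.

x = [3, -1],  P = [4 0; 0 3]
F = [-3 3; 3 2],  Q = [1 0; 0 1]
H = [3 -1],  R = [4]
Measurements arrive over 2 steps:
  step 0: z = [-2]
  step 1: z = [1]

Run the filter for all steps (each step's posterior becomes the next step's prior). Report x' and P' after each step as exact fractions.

step 0: x̄ = F·x = [-12, 7]
step 0: P̄ = F·P·Fᵀ + Q = [64 -18; -18 49]
step 0: y = z − H·x̄ = [41]
step 0: S = H·P̄·Hᵀ + R = [737]
step 0: K = P̄·Hᵀ·S⁻¹ = [210/737; -103/737]
step 0: x' = x̄ + K·y = [-234/737, 936/737]
step 0: P' = (I − K·H)·P̄ = [3068/737 8364/737; 8364/737 25504/737]
step 1: x̄ = F·x = [3510/737, 1170/737]
step 1: P̄ = F·P·Fᵀ + Q = [107333/737 150504/737; 150504/737 230733/737]
step 1: y = z − H·x̄ = [-8623/737]
step 1: S = H·P̄·Hᵀ + R = [296654/737]
step 1: K = P̄·Hᵀ·S⁻¹ = [171495/296654; 220779/296654]
step 1: x' = x̄ + K·y = [-593685/296654, -2112201/296654]
step 1: P' = (I − K·H)·P̄ = [3297461/296654 9206403/296654; 9206403/296654 26736093/296654]

step 0: x' = [-234/737, 936/737], P' = [3068/737 8364/737; 8364/737 25504/737]
step 1: x' = [-593685/296654, -2112201/296654], P' = [3297461/296654 9206403/296654; 9206403/296654 26736093/296654]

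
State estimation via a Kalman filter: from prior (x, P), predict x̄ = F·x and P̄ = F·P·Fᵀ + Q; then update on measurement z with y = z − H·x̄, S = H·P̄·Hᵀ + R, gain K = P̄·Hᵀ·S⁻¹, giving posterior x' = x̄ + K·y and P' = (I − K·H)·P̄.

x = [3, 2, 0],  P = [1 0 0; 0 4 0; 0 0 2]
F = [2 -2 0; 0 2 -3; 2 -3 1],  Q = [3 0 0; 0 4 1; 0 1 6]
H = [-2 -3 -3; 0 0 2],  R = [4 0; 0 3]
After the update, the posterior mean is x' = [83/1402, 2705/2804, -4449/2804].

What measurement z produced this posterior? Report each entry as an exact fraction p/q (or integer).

z = [2, -3]

x̄ = F·x = [2, 4, 0]
P̄ = F·P·Fᵀ + Q = [23 -16 28; -16 38 -29; 28 -29 48]
S = H·P̄·Hᵀ + R = [492 -226; -226 195]
K = P̄·Hᵀ·S⁻¹ = [-1667/22432 2255/11216; -12133/44864 -13703/22432; -339/44864 10847/22432]
x' − x̄ = [-2721/1402, -8511/2804, -4449/2804] = K·y
y = (KᵀK)⁻¹·Kᵀ·(x' − x̄) = [18, -3]
z = y + H·x̄ = [18, -3] + [-16, 0] = [2, -3]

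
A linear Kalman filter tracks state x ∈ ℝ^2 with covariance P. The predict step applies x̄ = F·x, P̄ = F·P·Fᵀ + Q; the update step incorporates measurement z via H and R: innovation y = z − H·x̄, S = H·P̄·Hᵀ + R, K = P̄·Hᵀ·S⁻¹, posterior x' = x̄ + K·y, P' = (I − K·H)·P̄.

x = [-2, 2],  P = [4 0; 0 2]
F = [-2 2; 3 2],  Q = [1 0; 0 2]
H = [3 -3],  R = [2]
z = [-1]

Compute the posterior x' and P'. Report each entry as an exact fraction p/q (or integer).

x̄ = F·x = [8, -2]
P̄ = F·P·Fᵀ + Q = [25 -16; -16 46]
y = z − H·x̄ = [-31]
S = H·P̄·Hᵀ + R = [929]
K = P̄·Hᵀ·S⁻¹ = [123/929; -186/929]
x' = x̄ + K·y = [3619/929, 3908/929]
P' = (I − K·H)·P̄ = [8096/929 8014/929; 8014/929 8138/929]

x' = [3619/929, 3908/929]
P' = [8096/929 8014/929; 8014/929 8138/929]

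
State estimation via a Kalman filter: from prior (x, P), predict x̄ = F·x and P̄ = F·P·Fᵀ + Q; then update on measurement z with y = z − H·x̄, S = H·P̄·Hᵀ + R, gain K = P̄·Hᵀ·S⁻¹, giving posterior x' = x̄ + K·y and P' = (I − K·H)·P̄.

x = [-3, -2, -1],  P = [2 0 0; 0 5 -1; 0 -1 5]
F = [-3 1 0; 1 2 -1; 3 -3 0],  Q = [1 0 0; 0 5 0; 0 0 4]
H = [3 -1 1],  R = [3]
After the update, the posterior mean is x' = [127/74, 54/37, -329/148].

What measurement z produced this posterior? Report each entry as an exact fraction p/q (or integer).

x̄ = F·x = [7, -6, -3]
P̄ = F·P·Fᵀ + Q = [24 5 -33; 5 36 -27; -33 -27 67]
S = H·P̄·Hᵀ + R = [148]
K = P̄·Hᵀ·S⁻¹ = [17/74; -12/37; -5/148]
x' − x̄ = [-391/74, 276/37, 115/148] = K·y
y = (KᵀK)⁻¹·Kᵀ·(x' − x̄) = [-23]
z = y + H·x̄ = [-23] + [24] = [1]

z = [1]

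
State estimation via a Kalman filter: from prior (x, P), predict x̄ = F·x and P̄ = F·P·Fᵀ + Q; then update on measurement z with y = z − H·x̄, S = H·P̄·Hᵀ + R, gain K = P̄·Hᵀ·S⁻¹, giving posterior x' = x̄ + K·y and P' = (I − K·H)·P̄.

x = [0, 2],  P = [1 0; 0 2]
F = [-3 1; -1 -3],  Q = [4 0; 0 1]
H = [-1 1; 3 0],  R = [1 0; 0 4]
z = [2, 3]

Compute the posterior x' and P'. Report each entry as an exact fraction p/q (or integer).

x̄ = F·x = [2, -6]
P̄ = F·P·Fᵀ + Q = [15 -3; -3 20]
y = z − H·x̄ = [10, -3]
S = H·P̄·Hᵀ + R = [42 -54; -54 139]
K = P̄·Hᵀ·S⁻¹ = [-12/487 153/487; 2711/2922 144/487]
x' = x̄ + K·y = [395/487, 3493/1461]
P' = (I − K·H)·P̄ = [204/487 192/487; 192/487 3863/2922]

x' = [395/487, 3493/1461]
P' = [204/487 192/487; 192/487 3863/2922]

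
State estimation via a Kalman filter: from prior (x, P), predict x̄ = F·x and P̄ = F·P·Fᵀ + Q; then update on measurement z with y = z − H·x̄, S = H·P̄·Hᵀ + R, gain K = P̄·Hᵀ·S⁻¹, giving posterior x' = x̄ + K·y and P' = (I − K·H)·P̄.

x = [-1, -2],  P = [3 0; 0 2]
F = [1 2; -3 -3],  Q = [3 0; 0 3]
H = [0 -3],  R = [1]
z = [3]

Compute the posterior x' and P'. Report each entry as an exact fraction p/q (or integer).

x̄ = F·x = [-5, 9]
P̄ = F·P·Fᵀ + Q = [14 -21; -21 48]
y = z − H·x̄ = [30]
S = H·P̄·Hᵀ + R = [433]
K = P̄·Hᵀ·S⁻¹ = [63/433; -144/433]
x' = x̄ + K·y = [-275/433, -423/433]
P' = (I − K·H)·P̄ = [2093/433 -21/433; -21/433 48/433]

x' = [-275/433, -423/433]
P' = [2093/433 -21/433; -21/433 48/433]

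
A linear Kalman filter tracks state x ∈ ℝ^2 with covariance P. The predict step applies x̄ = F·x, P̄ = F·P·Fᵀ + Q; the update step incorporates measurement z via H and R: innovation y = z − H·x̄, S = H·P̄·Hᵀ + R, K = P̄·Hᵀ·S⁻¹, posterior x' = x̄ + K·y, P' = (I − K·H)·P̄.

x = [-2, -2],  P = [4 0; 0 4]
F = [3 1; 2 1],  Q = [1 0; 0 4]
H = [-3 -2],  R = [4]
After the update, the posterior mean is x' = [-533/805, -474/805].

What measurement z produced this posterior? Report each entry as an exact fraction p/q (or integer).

z = [3]

x̄ = F·x = [-8, -6]
P̄ = F·P·Fᵀ + Q = [41 28; 28 24]
S = H·P̄·Hᵀ + R = [805]
K = P̄·Hᵀ·S⁻¹ = [-179/805; -132/805]
x' − x̄ = [5907/805, 4356/805] = K·y
y = (KᵀK)⁻¹·Kᵀ·(x' − x̄) = [-33]
z = y + H·x̄ = [-33] + [36] = [3]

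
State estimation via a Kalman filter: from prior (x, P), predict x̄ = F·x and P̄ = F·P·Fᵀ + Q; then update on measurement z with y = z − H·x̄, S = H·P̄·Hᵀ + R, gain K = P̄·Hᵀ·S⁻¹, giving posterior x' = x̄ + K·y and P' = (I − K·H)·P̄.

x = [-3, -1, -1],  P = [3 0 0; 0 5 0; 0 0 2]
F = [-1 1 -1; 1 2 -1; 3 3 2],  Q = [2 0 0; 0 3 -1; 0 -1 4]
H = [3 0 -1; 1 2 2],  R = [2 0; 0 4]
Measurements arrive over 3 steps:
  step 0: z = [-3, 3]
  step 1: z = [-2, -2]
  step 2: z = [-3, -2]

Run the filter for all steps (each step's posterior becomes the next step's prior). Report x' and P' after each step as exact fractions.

step 0: x̄ = F·x = [3, -4, -14]
step 0: P̄ = F·P·Fᵀ + Q = [12 9 2; 9 28 34; 2 34 84]
step 0: y = z − H·x̄ = [-26, 36]
step 0: S = H·P̄·Hᵀ + R = [182 -136; -136 780]
step 0: K = P̄·Hᵀ·S⁻¹ = [3893/15433 2703/30866; 287/2806 1057/5612; -3559/15433 8177/30866]
step 0: x' = x̄ + K·y = [-6265/15433, 170/1403, 23658/15433]
step 0: P' = (I − K·H)·P̄ = [6883/15433 -2473/2806 12863/15433; -2473/2806 20573/5612 -7993/2806; 12863/15433 -7993/2806 45707/15433]
step 1: x̄ = F·x = [-15523/15433, -26183/15433, 34131/15433]
step 1: P̄ = F·P·Fᵀ + Q = [1123535/61732 594923/30866 149243/61732; 594923/30866 420906/15433 148037/30866; 149243/61732 148037/30866 790719/61732]
step 1: y = z − H·x̄ = [49834/15433, -31239/15433]
step 1: S = H·P̄·Hᵀ + R = [2532635/15433 4541155/30866; 4541155/30866 18992783/61732]
step 1: K = P̄·Hᵀ·S⁻¹ = [215887169/890290230 7496920/89029023; 249549331/1780580460 36340937/178058046; -22363594/89029023 21582529/89029023]
step 1: x' = x̄ + K·y = [-175060484/445145115, -737663483/445145115, 80993042/89029023]
step 1: P' = (I − K·H)·P̄ = [160452673/445145115 -541455973/890290230 53094170/89029023; -541455973/890290230 5016109213/1780580460 -187391725/89029023; 53094170/89029023 -187391725/89029023 204009698/89029023]
step 2: x̄ = F·x = [-967568209/445145115, -411070532/89029023, -1928241481/445145115]
step 2: P̄ = F·P·Fᵀ + Q = [25084534477/1780580460 1289850857/89029023 3400925143/1780580460; 1289850857/89029023 1933205315/89029023 376259678/89029023; 3400925143/1780580460 376259678/89029023 22640548597/1780580460]
step 2: y = z − H·x̄ = [-360972199/445145115, 8044466261/445145115]
step 2: S = H·P̄·Hᵀ + R = [57889242238/445145115 46677211918/445145115; 46677211918/445145115 454418793517/1780580460]
step 2: K = P̄·Hᵀ·S⁻¹ = [56375120755/232454416653 19540693307/232454416653; 1087726818019/7903450166202 804221665528/3951725083101; -4928550829463/19758625415505 4796167945613/19758625415505]
step 2: x' = x̄ + K·y = [-21983070217/25828268517, -923031920671/878161129578, 112935951367/439080564789]
step 2: P' = (I − K·H)·P̄ = [83704247854/232454416653 -141133239365/232454416653 138362502052/232454416653; -141133239365/232454416653 22187195782585/7903450166202 -8285522025634/3951725083101; 138362502052/232454416653 -8285522025634/3951725083101 45139539682186/19758625415505]

step 0: x' = [-6265/15433, 170/1403, 23658/15433], P' = [6883/15433 -2473/2806 12863/15433; -2473/2806 20573/5612 -7993/2806; 12863/15433 -7993/2806 45707/15433]
step 1: x' = [-175060484/445145115, -737663483/445145115, 80993042/89029023], P' = [160452673/445145115 -541455973/890290230 53094170/89029023; -541455973/890290230 5016109213/1780580460 -187391725/89029023; 53094170/89029023 -187391725/89029023 204009698/89029023]
step 2: x' = [-21983070217/25828268517, -923031920671/878161129578, 112935951367/439080564789], P' = [83704247854/232454416653 -141133239365/232454416653 138362502052/232454416653; -141133239365/232454416653 22187195782585/7903450166202 -8285522025634/3951725083101; 138362502052/232454416653 -8285522025634/3951725083101 45139539682186/19758625415505]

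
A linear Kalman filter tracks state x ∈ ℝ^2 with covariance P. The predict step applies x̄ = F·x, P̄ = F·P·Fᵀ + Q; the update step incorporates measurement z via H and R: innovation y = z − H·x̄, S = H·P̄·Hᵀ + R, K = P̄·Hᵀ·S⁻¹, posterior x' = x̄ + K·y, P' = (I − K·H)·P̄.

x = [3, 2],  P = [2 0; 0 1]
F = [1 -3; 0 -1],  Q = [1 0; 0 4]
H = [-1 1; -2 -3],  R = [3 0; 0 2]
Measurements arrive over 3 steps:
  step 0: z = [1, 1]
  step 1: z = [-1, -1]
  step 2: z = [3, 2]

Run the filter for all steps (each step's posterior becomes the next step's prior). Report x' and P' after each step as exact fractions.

step 0: x' = [-588/845, 59/845], P' = [1551/1690 -399/845; -399/845 372/845]
step 1: x' = [69407/126851, -5898/126851], P' = [456725/507404 -235255/507404; -235255/507404 221081/507404]
step 2: x' = [-7515037/4462933, 18837164/40166397], P' = [4011826/4462933 -2066444/4462933; -2066444/4462933 29146666/66943995]

step 0: x̄ = F·x = [-3, -2]
step 0: P̄ = F·P·Fᵀ + Q = [12 3; 3 5]
step 0: y = z − H·x̄ = [0, -11]
step 0: S = H·P̄·Hᵀ + R = [14 12; 12 131]
step 0: K = P̄·Hᵀ·S⁻¹ = [-783/1690 -177/845; 257/845 -159/845]
step 0: x' = x̄ + K·y = [-588/845, 59/845]
step 0: P' = (I − K·H)·P̄ = [1551/1690 -399/845; -399/845 372/845]
step 1: x̄ = F·x = [-153/169, -59/845]
step 1: P̄ = F·P·Fᵀ + Q = [2945/338 303/169; 303/169 3752/845]
step 1: y = z − H·x̄ = [-1551/845, -2552/845]
step 1: S = H·P̄·Hᵀ + R = [21239/1690 4984/845; 4984/845 83088/845]
step 1: K = P̄·Hᵀ·S⁻¹ = [-57665/126851 -207685/1014808; 38028/126851 -192733/1014808]
step 1: x' = x̄ + K·y = [69407/126851, -5898/126851]
step 1: P' = (I − K·H)·P̄ = [456725/507404 -235255/507404; -235255/507404 221081/507404]
step 2: x̄ = F·x = [87101/126851, 5898/126851]
step 2: P̄ = F·P·Fᵀ + Q = [1091347/126851 449249/253702; 449249/253702 2250697/507404]
step 2: y = z − H·x̄ = [461756/126851, 445598/126851]
step 2: S = H·P̄·Hᵀ + R = [6341301/507404 2877183/507404; 2877183/507404 49514609/507404]
step 2: K = P̄·Hᵀ·S⁻¹ = [-2026090/4462933 -912160/4462933; 60143326/200831985 -4241113/22314665]
step 2: x' = x̄ + K·y = [-7515037/4462933, 18837164/40166397]
step 2: P' = (I − K·H)·P̄ = [4011826/4462933 -2066444/4462933; -2066444/4462933 29146666/66943995]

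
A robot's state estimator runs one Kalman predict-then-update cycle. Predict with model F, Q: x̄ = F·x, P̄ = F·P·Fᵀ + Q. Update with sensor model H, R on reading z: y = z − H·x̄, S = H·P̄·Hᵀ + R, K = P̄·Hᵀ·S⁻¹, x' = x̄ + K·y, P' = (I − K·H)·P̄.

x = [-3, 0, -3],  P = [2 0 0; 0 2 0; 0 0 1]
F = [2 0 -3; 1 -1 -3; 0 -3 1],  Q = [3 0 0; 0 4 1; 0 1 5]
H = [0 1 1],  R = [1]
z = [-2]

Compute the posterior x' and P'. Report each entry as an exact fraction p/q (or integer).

x' = [2, 39/10, -29/5]
P' = [18 44/5 -43/5; 44/5 409/50 -194/25; -43/5 -194/25 208/25]

x̄ = F·x = [3, 6, -3]
P̄ = F·P·Fᵀ + Q = [20 13 -3; 13 17 4; -3 4 24]
y = z − H·x̄ = [-5]
S = H·P̄·Hᵀ + R = [50]
K = P̄·Hᵀ·S⁻¹ = [1/5; 21/50; 14/25]
x' = x̄ + K·y = [2, 39/10, -29/5]
P' = (I − K·H)·P̄ = [18 44/5 -43/5; 44/5 409/50 -194/25; -43/5 -194/25 208/25]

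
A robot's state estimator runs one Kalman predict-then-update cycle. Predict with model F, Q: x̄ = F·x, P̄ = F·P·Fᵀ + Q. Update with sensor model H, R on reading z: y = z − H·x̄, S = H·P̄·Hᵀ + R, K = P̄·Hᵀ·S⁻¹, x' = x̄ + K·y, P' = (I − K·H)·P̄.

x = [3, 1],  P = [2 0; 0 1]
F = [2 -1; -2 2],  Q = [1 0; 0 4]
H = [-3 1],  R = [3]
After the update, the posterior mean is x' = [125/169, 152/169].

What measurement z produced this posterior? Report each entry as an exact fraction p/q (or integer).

z = [-1]

x̄ = F·x = [5, -4]
P̄ = F·P·Fᵀ + Q = [10 -10; -10 16]
S = H·P̄·Hᵀ + R = [169]
K = P̄·Hᵀ·S⁻¹ = [-40/169; 46/169]
x' − x̄ = [-720/169, 828/169] = K·y
y = (KᵀK)⁻¹·Kᵀ·(x' − x̄) = [18]
z = y + H·x̄ = [18] + [-19] = [-1]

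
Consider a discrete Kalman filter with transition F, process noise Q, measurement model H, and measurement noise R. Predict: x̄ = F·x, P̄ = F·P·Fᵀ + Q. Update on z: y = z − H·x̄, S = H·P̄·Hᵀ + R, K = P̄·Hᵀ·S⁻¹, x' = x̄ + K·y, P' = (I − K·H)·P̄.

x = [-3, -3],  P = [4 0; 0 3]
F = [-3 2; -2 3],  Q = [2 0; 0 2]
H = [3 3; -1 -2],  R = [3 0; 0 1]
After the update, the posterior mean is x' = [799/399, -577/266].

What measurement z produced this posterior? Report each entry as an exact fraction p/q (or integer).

z = [-1, 2]

x̄ = F·x = [3, -3]
P̄ = F·P·Fᵀ + Q = [50 42; 42 45]
S = H·P̄·Hᵀ + R = [1614 -798; -798 399]
K = P̄·Hᵀ·S⁻¹ = [4/9 662/1197; -1/6 -265/399]
x' − x̄ = [-398/399, 221/266] = K·y
y = (KᵀK)⁻¹·Kᵀ·(x' − x̄) = [-1, -1]
z = y + H·x̄ = [-1, -1] + [0, 3] = [-1, 2]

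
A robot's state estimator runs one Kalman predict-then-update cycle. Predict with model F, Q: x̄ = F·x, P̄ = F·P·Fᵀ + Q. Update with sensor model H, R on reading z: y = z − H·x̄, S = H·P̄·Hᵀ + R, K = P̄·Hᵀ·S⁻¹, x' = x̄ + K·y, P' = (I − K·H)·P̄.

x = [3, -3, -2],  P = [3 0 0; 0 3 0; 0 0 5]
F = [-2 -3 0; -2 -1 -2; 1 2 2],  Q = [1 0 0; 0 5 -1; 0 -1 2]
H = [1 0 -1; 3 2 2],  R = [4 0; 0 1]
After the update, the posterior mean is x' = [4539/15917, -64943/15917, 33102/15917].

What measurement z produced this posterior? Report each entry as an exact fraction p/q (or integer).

z = [-3, -3]

x̄ = F·x = [3, 1, -7]
P̄ = F·P·Fᵀ + Q = [40 21 -24; 21 40 -33; -24 -33 37]
S = H·P̄·Hᵀ + R = [129 178; 178 369]
K = P̄·Hᵀ·S⁻¹ = [3324/15917 3314/15917; 6220/15917 321/15917; -11117/15917 2602/15917]
x' − x̄ = [-43212/15917, -80860/15917, 144521/15917] = K·y
y = (KᵀK)⁻¹·Kᵀ·(x' − x̄) = [-13, 0]
z = y + H·x̄ = [-13, 0] + [10, -3] = [-3, -3]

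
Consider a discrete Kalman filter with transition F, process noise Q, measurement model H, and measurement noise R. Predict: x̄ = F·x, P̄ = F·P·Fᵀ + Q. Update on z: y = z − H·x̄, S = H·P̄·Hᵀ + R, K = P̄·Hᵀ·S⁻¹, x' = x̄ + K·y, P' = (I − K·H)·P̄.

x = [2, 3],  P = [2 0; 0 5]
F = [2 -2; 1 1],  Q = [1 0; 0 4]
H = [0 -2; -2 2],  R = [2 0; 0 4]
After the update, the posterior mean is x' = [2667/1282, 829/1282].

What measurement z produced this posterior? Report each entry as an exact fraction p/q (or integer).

x̄ = F·x = [-2, 5]
P̄ = F·P·Fᵀ + Q = [29 -6; -6 11]
S = H·P̄·Hᵀ + R = [46 -68; -68 212]
K = P̄·Hᵀ·S⁻¹ = [-277/641 -601/1282; -294/641 17/1282]
x' − x̄ = [5231/1282, -5581/1282] = K·y
y = (KᵀK)⁻¹·Kᵀ·(x' − x̄) = [9, -17]
z = y + H·x̄ = [9, -17] + [-10, 14] = [-1, -3]

z = [-1, -3]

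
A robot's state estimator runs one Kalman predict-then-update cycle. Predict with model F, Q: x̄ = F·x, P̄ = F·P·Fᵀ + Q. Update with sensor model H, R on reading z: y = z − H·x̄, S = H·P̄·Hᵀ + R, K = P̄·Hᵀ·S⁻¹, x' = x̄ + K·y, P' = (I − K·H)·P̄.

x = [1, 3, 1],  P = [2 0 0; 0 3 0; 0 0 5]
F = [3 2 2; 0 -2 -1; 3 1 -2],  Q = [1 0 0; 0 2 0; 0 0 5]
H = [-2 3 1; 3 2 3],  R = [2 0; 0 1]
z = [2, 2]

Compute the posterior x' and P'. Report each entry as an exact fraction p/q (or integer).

x' = [-605449/542746, -247722/271373, 651245/271373]
P' = [1065191/542746 630500/271373 -942521/271373; 630500/271373 845812/271373 -1193918/271373; -942521/271373 -1193918/271373 1757868/271373]

x̄ = F·x = [11, -7, 4]
P̄ = F·P·Fᵀ + Q = [51 -22 4; -22 19 4; 4 4 46]
y = z − H·x̄ = [41, -29]
S = H·P̄·Hᵀ + R = [695 -132; -132 806]
K = P̄·Hᵀ·S⁻¹ = [-58106/271373 62447/542746; 41259/271373 1370/271373; 30578/271373 58205/271373]
x' = x̄ + K·y = [-605449/542746, -247722/271373, 651245/271373]
P' = (I − K·H)·P̄ = [1065191/542746 630500/271373 -942521/271373; 630500/271373 845812/271373 -1193918/271373; -942521/271373 -1193918/271373 1757868/271373]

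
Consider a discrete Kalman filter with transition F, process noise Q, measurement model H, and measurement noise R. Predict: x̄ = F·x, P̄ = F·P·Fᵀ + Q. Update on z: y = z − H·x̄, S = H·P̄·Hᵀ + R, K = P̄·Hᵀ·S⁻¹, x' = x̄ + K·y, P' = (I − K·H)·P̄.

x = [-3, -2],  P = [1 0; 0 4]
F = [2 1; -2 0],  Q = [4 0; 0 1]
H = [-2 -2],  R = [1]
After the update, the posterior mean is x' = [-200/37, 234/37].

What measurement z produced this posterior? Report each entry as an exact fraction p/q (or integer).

z = [-2]

x̄ = F·x = [-8, 6]
P̄ = F·P·Fᵀ + Q = [12 -4; -4 5]
S = H·P̄·Hᵀ + R = [37]
K = P̄·Hᵀ·S⁻¹ = [-16/37; -2/37]
x' − x̄ = [96/37, 12/37] = K·y
y = (KᵀK)⁻¹·Kᵀ·(x' − x̄) = [-6]
z = y + H·x̄ = [-6] + [4] = [-2]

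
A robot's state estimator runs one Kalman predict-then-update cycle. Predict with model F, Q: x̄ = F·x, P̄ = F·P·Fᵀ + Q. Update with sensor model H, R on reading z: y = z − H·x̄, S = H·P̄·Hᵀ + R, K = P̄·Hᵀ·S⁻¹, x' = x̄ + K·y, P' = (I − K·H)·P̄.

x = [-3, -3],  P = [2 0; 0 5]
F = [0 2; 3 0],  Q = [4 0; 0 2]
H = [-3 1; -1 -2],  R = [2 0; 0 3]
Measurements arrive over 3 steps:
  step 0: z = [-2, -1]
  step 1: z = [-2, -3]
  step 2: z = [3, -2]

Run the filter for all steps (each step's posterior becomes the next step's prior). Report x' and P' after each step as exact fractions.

step 0: x̄ = F·x = [-6, -9]
step 0: P̄ = F·P·Fᵀ + Q = [24 0; 0 20]
step 0: y = z − H·x̄ = [-11, -25]
step 0: S = H·P̄·Hᵀ + R = [238 32; 32 107]
step 0: K = P̄·Hᵀ·S⁻¹ = [-3468/12221 -1704/12221; 1710/12221 -5080/12221]
step 0: x' = x̄ + K·y = [7422/12221, -1799/12221]
step 0: P' = (I − K·H)·P̄ = [2712/12221 1200/12221; 1200/12221 7020/12221]
step 1: x̄ = F·x = [-3598/12221, 22266/12221]
step 1: P̄ = F·P·Fᵀ + Q = [76964/12221 7200/12221; 7200/12221 48850/12221]
step 1: y = z − H·x̄ = [-57502/12221, 4271/12221]
step 1: S = H·P̄·Hᵀ + R = [722768/12221 169192/12221; 169192/12221 337827/12221]
step 1: K = P̄·Hᵀ·S⁻¹ = [-1229669/4409308 -144158/1102327; 1102775/8818616 -411325/1102327]
step 1: x' = x̄ + K·y = [2143071/2204654, 4864143/4409308]
step 1: P' = (I − K·H)·P̄ = [237449/1102327 195025/2204654; 195025/2204654 2272925/4409308]
step 2: x̄ = F·x = [4864143/2204654, 6429213/2204654]
step 2: P̄ = F·P·Fᵀ + Q = [6682233/1102327 585075/1102327; 585075/1102327 4341695/1102327]
step 2: y = z − H·x̄ = [7388589/1102327, 13313261/2204654]
step 2: S = H·P̄·Hᵀ + R = [63175996/1102327 14288684/1102327; 14288684/1102327 29696294/1102327]
step 2: K = P̄·Hᵀ·S⁻¹ = [-105626073/379181146 -49441119/379181146; 23727390/189590573 -141179015/379181146]
step 2: x' = x̄ + K·y = [-339905025/758362292, 1142611049/758362292]
step 2: P' = (I − K·H)·P̄ = [81546807/379181146 33388275/379181146; 33388275/379181146 195074385/379181146]

step 0: x' = [7422/12221, -1799/12221], P' = [2712/12221 1200/12221; 1200/12221 7020/12221]
step 1: x' = [2143071/2204654, 4864143/4409308], P' = [237449/1102327 195025/2204654; 195025/2204654 2272925/4409308]
step 2: x' = [-339905025/758362292, 1142611049/758362292], P' = [81546807/379181146 33388275/379181146; 33388275/379181146 195074385/379181146]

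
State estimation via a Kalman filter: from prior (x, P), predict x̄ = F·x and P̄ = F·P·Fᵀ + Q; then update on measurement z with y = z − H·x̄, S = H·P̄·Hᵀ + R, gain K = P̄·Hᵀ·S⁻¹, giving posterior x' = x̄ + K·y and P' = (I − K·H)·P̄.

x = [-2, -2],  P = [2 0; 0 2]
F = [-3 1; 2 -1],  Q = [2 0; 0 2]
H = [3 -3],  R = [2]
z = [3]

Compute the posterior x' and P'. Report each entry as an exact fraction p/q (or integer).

x' = [31/28, 5/56]
P' = [41/35 73/70; 73/70 159/140]

x̄ = F·x = [4, -2]
P̄ = F·P·Fᵀ + Q = [22 -14; -14 12]
y = z − H·x̄ = [-15]
S = H·P̄·Hᵀ + R = [560]
K = P̄·Hᵀ·S⁻¹ = [27/140; -39/280]
x' = x̄ + K·y = [31/28, 5/56]
P' = (I − K·H)·P̄ = [41/35 73/70; 73/70 159/140]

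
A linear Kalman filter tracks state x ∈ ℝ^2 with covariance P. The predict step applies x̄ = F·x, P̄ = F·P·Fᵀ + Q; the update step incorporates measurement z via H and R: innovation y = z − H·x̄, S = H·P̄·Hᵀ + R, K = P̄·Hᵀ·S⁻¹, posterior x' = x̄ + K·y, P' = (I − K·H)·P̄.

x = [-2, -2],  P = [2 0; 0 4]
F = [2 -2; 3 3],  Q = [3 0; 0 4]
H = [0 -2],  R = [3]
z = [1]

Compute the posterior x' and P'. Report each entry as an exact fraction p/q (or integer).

x' = [-552/235, -152/235]
P' = [5769/235 -36/235; -36/235 174/235]

x̄ = F·x = [0, -12]
P̄ = F·P·Fᵀ + Q = [27 -12; -12 58]
y = z − H·x̄ = [-23]
S = H·P̄·Hᵀ + R = [235]
K = P̄·Hᵀ·S⁻¹ = [24/235; -116/235]
x' = x̄ + K·y = [-552/235, -152/235]
P' = (I − K·H)·P̄ = [5769/235 -36/235; -36/235 174/235]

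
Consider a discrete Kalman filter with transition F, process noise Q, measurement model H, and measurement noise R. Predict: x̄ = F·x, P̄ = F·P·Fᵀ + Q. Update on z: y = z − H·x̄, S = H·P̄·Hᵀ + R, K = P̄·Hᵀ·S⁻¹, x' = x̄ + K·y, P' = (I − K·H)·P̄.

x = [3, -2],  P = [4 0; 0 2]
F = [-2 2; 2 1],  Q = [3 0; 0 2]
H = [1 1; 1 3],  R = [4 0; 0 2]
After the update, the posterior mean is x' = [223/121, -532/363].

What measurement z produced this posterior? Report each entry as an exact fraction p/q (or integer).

z = [3, -3]

x̄ = F·x = [-10, 4]
P̄ = F·P·Fᵀ + Q = [27 -12; -12 20]
S = H·P̄·Hᵀ + R = [27 39; 39 137]
K = P̄·Hᵀ·S⁻¹ = [401/363 -46/121; -388/1089 164/363]
x' − x̄ = [1433/121, -1984/363] = K·y
y = (KᵀK)⁻¹·Kᵀ·(x' − x̄) = [9, -5]
z = y + H·x̄ = [9, -5] + [-6, 2] = [3, -3]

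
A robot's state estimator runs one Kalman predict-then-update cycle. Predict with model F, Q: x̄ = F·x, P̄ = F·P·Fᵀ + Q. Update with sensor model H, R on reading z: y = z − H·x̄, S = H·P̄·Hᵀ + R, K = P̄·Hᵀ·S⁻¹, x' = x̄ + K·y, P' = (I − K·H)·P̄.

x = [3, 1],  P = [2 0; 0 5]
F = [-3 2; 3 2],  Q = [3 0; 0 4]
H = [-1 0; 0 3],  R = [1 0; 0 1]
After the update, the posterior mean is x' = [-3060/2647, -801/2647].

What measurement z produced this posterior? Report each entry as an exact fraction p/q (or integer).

z = [1, -1]

x̄ = F·x = [-7, 11]
P̄ = F·P·Fᵀ + Q = [41 2; 2 42]
S = H·P̄·Hᵀ + R = [42 -6; -6 379]
K = P̄·Hᵀ·S⁻¹ = [-15503/15882 1/2647; -1/7941 880/2647]
x' − x̄ = [15469/2647, -29918/2647] = K·y
y = (KᵀK)⁻¹·Kᵀ·(x' − x̄) = [-6, -34]
z = y + H·x̄ = [-6, -34] + [7, 33] = [1, -1]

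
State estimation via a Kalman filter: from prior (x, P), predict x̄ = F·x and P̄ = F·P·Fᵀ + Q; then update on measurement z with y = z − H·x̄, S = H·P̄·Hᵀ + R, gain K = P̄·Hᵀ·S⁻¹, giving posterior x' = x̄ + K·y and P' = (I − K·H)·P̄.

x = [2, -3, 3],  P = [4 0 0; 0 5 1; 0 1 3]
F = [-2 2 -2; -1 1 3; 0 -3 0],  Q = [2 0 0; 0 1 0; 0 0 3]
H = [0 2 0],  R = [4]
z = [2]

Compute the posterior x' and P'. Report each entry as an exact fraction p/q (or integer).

x̄ = F·x = [-16, 4, 9]
P̄ = F·P·Fᵀ + Q = [42 4 -24; 4 43 -24; -24 -24 48]
y = z − H·x̄ = [-6]
S = H·P̄·Hᵀ + R = [176]
K = P̄·Hᵀ·S⁻¹ = [1/22; 43/88; -3/11]
x' = x̄ + K·y = [-179/11, 47/44, 117/11]
P' = (I − K·H)·P̄ = [458/11 1/11 -240/11; 1/11 43/44 -6/11; -240/11 -6/11 384/11]

x' = [-179/11, 47/44, 117/11]
P' = [458/11 1/11 -240/11; 1/11 43/44 -6/11; -240/11 -6/11 384/11]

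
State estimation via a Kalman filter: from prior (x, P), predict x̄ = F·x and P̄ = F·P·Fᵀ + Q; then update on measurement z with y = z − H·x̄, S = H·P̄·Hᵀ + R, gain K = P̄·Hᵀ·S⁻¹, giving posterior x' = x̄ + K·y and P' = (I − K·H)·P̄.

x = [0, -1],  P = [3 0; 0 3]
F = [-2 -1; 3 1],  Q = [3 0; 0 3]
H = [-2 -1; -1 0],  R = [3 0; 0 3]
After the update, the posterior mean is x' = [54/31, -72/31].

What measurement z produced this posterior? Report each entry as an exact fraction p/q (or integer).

z = [-1, -2]

x̄ = F·x = [1, -1]
P̄ = F·P·Fᵀ + Q = [18 -21; -21 33]
S = H·P̄·Hᵀ + R = [24 15; 15 21]
K = P̄·Hᵀ·S⁻¹ = [-5/31 -23/31; -14/31 41/31]
x' − x̄ = [23/31, -41/31] = K·y
y = (KᵀK)⁻¹·Kᵀ·(x' − x̄) = [0, -1]
z = y + H·x̄ = [0, -1] + [-1, -1] = [-1, -2]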